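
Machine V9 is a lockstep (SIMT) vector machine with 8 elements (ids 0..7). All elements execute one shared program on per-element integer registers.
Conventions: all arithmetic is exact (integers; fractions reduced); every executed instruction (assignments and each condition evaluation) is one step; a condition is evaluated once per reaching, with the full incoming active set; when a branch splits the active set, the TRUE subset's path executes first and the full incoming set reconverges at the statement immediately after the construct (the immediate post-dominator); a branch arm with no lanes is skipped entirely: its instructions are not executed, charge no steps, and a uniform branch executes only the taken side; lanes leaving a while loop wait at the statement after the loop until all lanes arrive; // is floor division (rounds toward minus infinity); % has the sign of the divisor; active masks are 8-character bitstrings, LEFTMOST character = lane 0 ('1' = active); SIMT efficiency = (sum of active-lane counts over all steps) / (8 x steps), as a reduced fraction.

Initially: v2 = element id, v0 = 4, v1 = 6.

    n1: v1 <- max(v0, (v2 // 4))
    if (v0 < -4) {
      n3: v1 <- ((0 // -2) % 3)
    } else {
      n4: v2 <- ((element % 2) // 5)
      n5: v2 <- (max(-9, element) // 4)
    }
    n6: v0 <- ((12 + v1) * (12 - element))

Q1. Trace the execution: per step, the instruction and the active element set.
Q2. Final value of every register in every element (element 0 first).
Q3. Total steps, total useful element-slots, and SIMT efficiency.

step 0: v1 <- max(v0, (v2 // 4))     11111111
step 1: eval (v0 < -4)               11111111
step 2: v2 <- ((element % 2) // 5)   11111111
step 3: v2 <- (max(-9, element) // 4) 11111111
step 4: v0 <- ((12 + v1) * (12 - element)) 11111111

Answer: 5 steps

v2: 0,0,0,0,1,1,1,1
v0: 192,176,160,144,128,112,96,80
v1: 4,4,4,4,4,4,4,4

steps = 5; useful = 40; efficiency = 40/40 = 1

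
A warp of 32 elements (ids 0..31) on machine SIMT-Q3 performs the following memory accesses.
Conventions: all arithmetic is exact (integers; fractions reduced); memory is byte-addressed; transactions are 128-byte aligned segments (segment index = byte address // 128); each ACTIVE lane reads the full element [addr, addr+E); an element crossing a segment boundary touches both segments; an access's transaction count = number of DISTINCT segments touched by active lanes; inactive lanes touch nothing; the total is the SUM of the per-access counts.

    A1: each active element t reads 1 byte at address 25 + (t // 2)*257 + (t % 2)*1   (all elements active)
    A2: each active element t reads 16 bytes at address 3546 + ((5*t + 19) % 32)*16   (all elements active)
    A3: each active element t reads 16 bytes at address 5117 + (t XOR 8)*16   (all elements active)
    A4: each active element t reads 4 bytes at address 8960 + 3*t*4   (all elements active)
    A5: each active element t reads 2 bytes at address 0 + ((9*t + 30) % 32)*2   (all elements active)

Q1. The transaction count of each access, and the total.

A1: 16 transactions
A2: 5 transactions
A3: 5 transactions
A4: 3 transactions
A5: 1 transaction

Answer: 16,5,5,3,1; total 30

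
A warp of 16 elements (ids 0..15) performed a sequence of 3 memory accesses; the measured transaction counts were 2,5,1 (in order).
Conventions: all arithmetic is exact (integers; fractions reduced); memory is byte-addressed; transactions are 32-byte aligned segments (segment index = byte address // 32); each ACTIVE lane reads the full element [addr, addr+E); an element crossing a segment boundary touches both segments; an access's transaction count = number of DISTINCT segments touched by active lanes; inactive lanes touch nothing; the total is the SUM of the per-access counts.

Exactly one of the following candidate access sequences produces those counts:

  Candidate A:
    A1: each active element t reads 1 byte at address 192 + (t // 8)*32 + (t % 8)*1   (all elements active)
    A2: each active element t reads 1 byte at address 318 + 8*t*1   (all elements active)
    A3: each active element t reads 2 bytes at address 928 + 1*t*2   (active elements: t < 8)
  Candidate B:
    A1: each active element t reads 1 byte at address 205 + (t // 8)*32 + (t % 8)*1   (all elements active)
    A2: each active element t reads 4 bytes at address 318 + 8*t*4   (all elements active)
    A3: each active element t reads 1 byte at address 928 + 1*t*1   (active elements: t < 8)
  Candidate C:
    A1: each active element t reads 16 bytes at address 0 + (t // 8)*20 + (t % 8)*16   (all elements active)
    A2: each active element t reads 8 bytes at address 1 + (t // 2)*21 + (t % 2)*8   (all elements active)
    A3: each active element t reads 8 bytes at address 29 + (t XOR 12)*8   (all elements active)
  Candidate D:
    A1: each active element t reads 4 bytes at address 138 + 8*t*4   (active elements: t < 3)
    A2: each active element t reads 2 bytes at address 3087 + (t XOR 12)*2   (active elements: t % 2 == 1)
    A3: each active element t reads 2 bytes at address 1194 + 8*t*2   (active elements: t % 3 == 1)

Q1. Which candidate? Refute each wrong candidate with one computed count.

B: A2 gives 17 transactions, not 5
C: A1 gives 5 transactions, not 2
D: A1 gives 3 transactions, not 2
A: all counts match (2,5,1)

Answer: A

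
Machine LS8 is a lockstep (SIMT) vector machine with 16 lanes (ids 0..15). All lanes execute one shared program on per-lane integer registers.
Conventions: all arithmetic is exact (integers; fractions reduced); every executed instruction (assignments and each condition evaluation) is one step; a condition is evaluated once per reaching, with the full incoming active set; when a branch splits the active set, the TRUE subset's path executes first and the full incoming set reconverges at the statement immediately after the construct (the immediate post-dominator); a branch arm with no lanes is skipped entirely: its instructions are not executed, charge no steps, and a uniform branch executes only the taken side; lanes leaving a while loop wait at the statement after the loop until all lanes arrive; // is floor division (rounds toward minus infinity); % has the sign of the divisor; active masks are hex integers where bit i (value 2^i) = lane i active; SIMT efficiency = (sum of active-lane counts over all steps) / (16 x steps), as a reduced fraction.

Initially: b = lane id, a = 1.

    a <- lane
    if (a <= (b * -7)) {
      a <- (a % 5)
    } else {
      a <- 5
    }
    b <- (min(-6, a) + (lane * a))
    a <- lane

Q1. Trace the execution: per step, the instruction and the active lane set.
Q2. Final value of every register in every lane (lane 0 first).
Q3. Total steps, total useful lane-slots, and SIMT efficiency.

step 0: a <- lane                    0xffff
step 1: eval (a <= (b * -7))         0xffff
step 2: a <- (a % 5)                 0x0001
step 3: a <- 5                       0xfffe
step 4: b <- (min(-6, a) + (lane * a)) 0xffff
step 5: a <- lane                    0xffff

Answer: 6 steps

b: -6,-1,4,9,14,19,24,29,34,39,44,49,54,59,64,69
a: 0,1,2,3,4,5,6,7,8,9,10,11,12,13,14,15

steps = 6; useful = 80; efficiency = 80/96 = 5/6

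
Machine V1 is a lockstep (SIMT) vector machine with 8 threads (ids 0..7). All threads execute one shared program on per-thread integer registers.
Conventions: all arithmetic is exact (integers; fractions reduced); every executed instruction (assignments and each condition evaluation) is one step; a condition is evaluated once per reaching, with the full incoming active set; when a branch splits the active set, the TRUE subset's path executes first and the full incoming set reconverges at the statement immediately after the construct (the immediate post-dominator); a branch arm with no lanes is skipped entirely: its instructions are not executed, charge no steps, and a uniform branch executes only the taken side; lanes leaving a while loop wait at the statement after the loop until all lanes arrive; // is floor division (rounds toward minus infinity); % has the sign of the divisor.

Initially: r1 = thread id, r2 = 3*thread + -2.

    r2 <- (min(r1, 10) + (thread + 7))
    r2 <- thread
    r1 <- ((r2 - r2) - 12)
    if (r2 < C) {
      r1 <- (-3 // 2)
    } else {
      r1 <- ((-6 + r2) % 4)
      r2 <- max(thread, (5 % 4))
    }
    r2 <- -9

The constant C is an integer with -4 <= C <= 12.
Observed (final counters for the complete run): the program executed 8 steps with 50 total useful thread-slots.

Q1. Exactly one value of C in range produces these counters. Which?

Answer: C = 6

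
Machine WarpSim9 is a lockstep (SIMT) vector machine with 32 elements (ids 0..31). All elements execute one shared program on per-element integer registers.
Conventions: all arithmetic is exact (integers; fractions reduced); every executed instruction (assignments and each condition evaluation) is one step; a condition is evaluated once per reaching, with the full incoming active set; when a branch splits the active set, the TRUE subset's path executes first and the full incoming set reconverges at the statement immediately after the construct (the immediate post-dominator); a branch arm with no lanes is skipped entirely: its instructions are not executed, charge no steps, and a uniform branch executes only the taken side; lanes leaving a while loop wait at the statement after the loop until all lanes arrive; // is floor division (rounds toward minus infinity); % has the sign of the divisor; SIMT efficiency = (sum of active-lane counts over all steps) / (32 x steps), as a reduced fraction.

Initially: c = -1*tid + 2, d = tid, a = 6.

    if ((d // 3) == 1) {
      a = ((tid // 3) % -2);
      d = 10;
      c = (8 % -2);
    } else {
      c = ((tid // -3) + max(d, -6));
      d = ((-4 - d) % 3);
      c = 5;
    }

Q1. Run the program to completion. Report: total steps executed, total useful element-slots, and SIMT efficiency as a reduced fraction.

Answer: 7 steps, 128 useful, 4/7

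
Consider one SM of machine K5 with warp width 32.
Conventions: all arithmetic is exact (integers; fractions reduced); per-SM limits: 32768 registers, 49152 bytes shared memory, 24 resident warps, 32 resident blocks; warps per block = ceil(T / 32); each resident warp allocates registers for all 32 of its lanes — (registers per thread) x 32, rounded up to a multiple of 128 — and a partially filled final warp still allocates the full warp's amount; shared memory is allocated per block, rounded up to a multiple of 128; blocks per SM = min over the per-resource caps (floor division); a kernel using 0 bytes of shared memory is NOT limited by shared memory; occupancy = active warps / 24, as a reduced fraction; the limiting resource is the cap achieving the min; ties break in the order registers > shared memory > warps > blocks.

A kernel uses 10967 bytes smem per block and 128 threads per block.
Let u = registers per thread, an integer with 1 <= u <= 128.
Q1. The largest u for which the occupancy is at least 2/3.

Answer: u = 64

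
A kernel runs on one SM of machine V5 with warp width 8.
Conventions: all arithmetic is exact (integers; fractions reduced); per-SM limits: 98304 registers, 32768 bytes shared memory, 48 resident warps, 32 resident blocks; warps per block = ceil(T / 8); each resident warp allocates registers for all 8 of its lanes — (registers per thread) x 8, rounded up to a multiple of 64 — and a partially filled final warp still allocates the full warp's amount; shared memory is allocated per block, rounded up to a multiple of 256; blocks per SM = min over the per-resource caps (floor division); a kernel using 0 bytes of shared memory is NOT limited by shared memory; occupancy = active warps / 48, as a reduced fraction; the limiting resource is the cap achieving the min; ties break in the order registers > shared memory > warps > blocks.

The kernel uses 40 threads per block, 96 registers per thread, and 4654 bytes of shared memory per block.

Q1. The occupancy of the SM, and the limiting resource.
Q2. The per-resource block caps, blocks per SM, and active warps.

Answer: occupancy 5/8, limited by shared memory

registers: 25 blocks
shared memory: 6 blocks
warps: 9 blocks
blocks: 32 blocks

Answer: 6 blocks, 30 active warps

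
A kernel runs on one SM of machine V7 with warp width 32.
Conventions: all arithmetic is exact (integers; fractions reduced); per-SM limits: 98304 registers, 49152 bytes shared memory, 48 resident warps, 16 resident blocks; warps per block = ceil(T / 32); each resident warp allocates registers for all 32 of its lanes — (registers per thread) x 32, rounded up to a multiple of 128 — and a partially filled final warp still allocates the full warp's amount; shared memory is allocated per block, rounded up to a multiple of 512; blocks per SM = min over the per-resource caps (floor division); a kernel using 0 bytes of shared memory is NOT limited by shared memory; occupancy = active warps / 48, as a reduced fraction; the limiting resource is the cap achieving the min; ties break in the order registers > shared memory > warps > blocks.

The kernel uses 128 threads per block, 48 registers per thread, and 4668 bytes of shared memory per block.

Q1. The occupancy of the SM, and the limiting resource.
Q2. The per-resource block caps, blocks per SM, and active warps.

Answer: occupancy 3/4, limited by shared memory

registers: 16 blocks
shared memory: 9 blocks
warps: 12 blocks
blocks: 16 blocks

Answer: 9 blocks, 36 active warps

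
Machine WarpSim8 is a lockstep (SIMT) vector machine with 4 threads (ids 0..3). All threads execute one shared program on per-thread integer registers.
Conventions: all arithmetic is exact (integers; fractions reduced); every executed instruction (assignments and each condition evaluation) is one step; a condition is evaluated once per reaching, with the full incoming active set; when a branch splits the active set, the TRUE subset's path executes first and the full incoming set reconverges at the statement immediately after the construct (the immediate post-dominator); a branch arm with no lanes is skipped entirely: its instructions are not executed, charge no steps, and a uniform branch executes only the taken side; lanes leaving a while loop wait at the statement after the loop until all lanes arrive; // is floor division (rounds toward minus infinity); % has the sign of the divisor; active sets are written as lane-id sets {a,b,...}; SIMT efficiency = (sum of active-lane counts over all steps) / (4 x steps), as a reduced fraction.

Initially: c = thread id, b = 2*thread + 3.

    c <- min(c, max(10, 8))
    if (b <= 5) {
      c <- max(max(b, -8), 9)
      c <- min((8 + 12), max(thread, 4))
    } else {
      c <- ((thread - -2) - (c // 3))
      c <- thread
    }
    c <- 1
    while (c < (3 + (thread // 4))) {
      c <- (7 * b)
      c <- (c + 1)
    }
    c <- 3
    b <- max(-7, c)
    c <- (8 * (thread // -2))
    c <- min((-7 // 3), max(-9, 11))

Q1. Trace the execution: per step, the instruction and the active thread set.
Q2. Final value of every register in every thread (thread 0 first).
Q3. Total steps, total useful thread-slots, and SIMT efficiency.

step 0: c <- min(c, max(10, 8))      {0,1,2,3}
step 1: eval (b <= 5)                {0,1,2,3}
step 2: c <- max(max(b, -8), 9)      {0,1}
step 3: c <- min((8 + 12), max(thread, 4)) {0,1}
step 4: c <- ((thread - -2) - (c // 3)) {2,3}
step 5: c <- thread                  {2,3}
step 6: c <- 1                       {0,1,2,3}
step 7: eval (c < (3 + (thread // 4))) {0,1,2,3}
step 8: c <- (7 * b)                 {0,1,2,3}
step 9: c <- (c + 1)                 {0,1,2,3}
step 10: eval (c < (3 + (thread // 4))) {0,1,2,3}
step 11: c <- 3                       {0,1,2,3}
step 12: b <- max(-7, c)              {0,1,2,3}
step 13: c <- (8 * (thread // -2))    {0,1,2,3}
step 14: c <- min((-7 // 3), max(-9, 11)) {0,1,2,3}

Answer: 15 steps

c: -3,-3,-3,-3
b: 3,3,3,3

steps = 15; useful = 52; efficiency = 52/60 = 13/15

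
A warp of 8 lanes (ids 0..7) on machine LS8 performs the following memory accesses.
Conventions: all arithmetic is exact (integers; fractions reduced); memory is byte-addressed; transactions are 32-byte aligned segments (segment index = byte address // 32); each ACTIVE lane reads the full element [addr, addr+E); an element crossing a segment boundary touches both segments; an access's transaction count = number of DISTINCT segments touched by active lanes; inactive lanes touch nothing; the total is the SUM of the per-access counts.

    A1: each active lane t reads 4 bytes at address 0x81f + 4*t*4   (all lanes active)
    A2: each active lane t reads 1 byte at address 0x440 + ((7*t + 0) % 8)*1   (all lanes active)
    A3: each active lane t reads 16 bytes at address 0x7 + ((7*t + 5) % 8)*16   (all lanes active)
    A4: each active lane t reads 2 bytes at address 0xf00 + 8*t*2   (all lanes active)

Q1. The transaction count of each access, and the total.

A1: 5 transactions
A2: 1 transaction
A3: 5 transactions
A4: 4 transactions

Answer: 5,1,5,4; total 15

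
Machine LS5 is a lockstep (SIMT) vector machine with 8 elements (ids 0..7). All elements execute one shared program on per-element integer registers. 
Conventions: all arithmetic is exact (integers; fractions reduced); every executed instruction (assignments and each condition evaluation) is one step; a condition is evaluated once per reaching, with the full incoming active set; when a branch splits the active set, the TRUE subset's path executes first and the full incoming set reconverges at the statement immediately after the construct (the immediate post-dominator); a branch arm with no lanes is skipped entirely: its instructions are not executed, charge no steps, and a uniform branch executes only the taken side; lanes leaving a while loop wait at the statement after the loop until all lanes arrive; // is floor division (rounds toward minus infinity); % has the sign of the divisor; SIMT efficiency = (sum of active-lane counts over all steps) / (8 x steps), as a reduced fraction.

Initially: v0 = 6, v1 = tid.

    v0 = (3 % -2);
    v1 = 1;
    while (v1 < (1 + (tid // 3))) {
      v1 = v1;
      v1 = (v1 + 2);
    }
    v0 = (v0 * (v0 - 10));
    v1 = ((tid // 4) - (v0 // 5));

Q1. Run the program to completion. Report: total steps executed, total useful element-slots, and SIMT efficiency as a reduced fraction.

Answer: 8 steps, 55 useful, 55/64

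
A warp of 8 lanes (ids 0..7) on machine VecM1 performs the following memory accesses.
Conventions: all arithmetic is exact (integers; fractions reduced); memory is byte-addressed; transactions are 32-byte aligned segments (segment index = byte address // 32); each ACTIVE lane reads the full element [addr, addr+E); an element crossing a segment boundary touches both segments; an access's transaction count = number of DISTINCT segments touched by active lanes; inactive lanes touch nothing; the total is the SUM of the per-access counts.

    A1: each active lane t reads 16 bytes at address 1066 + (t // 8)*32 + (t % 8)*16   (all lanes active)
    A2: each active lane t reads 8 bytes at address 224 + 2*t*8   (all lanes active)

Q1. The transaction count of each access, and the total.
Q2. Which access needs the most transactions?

A1: 5 transactions
A2: 4 transactions

Answer: 5,4; total 9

Answer: A1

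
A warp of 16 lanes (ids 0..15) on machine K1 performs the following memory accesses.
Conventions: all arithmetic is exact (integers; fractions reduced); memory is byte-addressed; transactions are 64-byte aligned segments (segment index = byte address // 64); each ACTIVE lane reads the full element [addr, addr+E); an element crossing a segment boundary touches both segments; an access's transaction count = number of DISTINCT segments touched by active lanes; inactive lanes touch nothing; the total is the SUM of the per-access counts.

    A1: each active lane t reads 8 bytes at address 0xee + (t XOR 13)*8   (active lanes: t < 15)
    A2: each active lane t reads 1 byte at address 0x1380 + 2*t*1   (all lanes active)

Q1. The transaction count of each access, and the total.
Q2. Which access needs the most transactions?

A1: 3 transactions
A2: 1 transaction

Answer: 3,1; total 4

Answer: A1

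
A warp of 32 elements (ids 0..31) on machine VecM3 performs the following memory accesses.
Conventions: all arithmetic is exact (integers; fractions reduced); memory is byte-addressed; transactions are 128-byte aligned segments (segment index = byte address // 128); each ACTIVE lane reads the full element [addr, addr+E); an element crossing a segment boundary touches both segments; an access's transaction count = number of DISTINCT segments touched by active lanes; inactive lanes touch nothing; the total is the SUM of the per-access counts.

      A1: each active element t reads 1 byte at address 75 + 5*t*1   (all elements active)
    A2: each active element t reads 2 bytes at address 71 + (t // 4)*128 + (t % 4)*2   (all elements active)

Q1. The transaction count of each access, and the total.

A1: 2 transactions
A2: 8 transactions

Answer: 2,8; total 10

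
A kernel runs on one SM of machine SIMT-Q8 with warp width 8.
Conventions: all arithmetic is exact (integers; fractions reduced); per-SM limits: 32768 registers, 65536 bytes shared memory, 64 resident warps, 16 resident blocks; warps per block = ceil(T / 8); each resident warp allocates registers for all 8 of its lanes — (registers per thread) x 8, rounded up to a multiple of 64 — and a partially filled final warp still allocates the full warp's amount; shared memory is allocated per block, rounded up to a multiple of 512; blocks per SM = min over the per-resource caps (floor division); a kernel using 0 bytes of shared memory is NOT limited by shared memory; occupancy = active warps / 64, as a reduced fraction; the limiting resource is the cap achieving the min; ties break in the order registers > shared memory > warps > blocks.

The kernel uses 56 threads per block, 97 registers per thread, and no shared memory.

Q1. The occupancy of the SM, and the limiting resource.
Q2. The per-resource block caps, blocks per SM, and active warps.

Answer: occupancy 35/64, limited by registers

registers: 5 blocks
shared memory: no limit (kernel uses none)
warps: 9 blocks
blocks: 16 blocks

Answer: 5 blocks, 35 active warps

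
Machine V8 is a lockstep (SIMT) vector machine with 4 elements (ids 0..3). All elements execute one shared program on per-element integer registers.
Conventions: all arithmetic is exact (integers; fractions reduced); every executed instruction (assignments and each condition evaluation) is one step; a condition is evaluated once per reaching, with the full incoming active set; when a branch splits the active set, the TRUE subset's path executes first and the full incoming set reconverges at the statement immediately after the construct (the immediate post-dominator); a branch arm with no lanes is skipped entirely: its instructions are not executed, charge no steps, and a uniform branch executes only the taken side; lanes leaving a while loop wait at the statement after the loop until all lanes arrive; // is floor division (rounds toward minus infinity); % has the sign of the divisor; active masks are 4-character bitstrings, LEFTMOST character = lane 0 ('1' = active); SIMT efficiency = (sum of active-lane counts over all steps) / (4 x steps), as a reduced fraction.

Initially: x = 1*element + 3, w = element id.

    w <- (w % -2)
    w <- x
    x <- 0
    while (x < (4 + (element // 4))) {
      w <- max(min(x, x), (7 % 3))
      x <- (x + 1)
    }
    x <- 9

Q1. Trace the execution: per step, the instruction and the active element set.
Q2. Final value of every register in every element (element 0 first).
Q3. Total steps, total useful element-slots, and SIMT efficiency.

step 0: w <- (w % -2)                1111
step 1: w <- x                       1111
step 2: x <- 0                       1111
step 3: eval (x < (4 + (element // 4))) 1111
step 4: w <- max(min(x, x), (7 % 3)) 1111
step 5: x <- (x + 1)                 1111
step 6: eval (x < (4 + (element // 4))) 1111
step 7: w <- max(min(x, x), (7 % 3)) 1111
step 8: x <- (x + 1)                 1111
step 9: eval (x < (4 + (element // 4))) 1111
step 10: w <- max(min(x, x), (7 % 3)) 1111
step 11: x <- (x + 1)                 1111
step 12: eval (x < (4 + (element // 4))) 1111
step 13: w <- max(min(x, x), (7 % 3)) 1111
step 14: x <- (x + 1)                 1111
step 15: eval (x < (4 + (element // 4))) 1111
step 16: x <- 9                       1111

Answer: 17 steps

x: 9,9,9,9
w: 3,3,3,3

steps = 17; useful = 68; efficiency = 68/68 = 1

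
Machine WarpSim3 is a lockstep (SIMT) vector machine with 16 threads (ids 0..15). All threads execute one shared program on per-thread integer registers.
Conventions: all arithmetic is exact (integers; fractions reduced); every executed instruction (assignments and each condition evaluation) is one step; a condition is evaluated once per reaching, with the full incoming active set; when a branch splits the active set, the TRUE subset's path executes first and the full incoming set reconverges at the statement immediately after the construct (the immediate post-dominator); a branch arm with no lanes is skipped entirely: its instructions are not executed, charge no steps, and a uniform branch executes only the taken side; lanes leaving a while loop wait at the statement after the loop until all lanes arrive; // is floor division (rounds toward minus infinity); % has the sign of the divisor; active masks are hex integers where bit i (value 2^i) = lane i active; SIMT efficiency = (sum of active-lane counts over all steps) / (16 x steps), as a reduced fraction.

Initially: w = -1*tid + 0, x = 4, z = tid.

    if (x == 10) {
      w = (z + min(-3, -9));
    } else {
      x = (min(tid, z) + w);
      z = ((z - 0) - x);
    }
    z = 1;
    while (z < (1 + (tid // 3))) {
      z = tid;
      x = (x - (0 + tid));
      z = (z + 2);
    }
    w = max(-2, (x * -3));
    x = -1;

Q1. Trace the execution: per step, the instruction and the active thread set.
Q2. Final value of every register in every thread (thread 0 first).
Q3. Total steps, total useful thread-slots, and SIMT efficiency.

step 0: eval (x == 10)               0xffff
step 1: x <- (min(tid, z) + w)       0xffff
step 2: z <- ((z - 0) - x)           0xffff
step 3: z <- 1                       0xffff
step 4: eval (z < (1 + (tid // 3)))  0xffff
step 5: z <- tid                     0xfff8
step 6: x <- (x - (0 + tid))         0xfff8
step 7: z <- (z + 2)                 0xfff8
step 8: eval (z < (1 + (tid // 3)))  0xfff8
step 9: w <- max(-2, (x * -3))       0xffff
step 10: x <- -1                      0xffff

Answer: 11 steps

w: 0,0,0,9,12,15,18,21,24,27,30,33,36,39,42,45
x: -1,-1,-1,-1,-1,-1,-1,-1,-1,-1,-1,-1,-1,-1,-1,-1
z: 1,1,1,5,6,7,8,9,10,11,12,13,14,15,16,17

steps = 11; useful = 164; efficiency = 164/176 = 41/44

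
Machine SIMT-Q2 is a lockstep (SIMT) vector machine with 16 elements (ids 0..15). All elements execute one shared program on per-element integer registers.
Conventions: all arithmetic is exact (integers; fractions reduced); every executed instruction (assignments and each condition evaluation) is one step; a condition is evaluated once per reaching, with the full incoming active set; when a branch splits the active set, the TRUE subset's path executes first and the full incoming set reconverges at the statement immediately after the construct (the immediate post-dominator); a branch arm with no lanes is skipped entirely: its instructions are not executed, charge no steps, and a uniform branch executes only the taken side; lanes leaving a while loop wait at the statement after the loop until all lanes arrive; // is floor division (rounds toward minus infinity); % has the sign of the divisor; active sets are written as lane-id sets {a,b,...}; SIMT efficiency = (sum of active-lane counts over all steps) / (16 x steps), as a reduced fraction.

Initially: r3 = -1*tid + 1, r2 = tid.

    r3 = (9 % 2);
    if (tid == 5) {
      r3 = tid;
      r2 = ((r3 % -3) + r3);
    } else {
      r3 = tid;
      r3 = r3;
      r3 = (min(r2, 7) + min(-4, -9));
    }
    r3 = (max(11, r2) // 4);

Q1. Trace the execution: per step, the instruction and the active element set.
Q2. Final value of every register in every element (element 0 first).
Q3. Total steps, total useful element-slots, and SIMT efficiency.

step 0: r3 <- (9 % 2)                {0,1,2,3,4,5,6,7,8,9,10,11,12,13,14,15}
step 1: eval (tid == 5)              {0,1,2,3,4,5,6,7,8,9,10,11,12,13,14,15}
step 2: r3 <- tid                    {5}
step 3: r2 <- ((r3 % -3) + r3)       {5}
step 4: r3 <- tid                    {0,1,2,3,4,6,7,8,9,10,11,12,13,14,15}
step 5: r3 <- r3                     {0,1,2,3,4,6,7,8,9,10,11,12,13,14,15}
step 6: r3 <- (min(r2, 7) + min(-4, -9)) {0,1,2,3,4,6,7,8,9,10,11,12,13,14,15}
step 7: r3 <- (max(11, r2) // 4)     {0,1,2,3,4,5,6,7,8,9,10,11,12,13,14,15}

Answer: 8 steps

r3: 2,2,2,2,2,2,2,2,2,2,2,2,3,3,3,3
r2: 0,1,2,3,4,4,6,7,8,9,10,11,12,13,14,15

steps = 8; useful = 95; efficiency = 95/128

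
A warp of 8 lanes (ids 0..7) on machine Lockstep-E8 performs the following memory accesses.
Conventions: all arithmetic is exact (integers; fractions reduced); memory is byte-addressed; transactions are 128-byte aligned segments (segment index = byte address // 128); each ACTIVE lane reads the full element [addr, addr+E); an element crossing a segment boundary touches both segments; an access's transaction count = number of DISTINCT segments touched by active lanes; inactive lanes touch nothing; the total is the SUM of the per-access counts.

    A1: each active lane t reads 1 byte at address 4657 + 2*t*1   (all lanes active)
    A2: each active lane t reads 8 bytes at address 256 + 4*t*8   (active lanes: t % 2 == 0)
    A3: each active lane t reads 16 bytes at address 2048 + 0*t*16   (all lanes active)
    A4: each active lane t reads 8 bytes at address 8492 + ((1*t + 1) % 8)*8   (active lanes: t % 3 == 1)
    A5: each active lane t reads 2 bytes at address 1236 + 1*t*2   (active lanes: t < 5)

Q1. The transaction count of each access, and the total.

A1: 1 transaction
A2: 2 transactions
A3: 1 transaction
A4: 1 transaction
A5: 1 transaction

Answer: 1,2,1,1,1; total 6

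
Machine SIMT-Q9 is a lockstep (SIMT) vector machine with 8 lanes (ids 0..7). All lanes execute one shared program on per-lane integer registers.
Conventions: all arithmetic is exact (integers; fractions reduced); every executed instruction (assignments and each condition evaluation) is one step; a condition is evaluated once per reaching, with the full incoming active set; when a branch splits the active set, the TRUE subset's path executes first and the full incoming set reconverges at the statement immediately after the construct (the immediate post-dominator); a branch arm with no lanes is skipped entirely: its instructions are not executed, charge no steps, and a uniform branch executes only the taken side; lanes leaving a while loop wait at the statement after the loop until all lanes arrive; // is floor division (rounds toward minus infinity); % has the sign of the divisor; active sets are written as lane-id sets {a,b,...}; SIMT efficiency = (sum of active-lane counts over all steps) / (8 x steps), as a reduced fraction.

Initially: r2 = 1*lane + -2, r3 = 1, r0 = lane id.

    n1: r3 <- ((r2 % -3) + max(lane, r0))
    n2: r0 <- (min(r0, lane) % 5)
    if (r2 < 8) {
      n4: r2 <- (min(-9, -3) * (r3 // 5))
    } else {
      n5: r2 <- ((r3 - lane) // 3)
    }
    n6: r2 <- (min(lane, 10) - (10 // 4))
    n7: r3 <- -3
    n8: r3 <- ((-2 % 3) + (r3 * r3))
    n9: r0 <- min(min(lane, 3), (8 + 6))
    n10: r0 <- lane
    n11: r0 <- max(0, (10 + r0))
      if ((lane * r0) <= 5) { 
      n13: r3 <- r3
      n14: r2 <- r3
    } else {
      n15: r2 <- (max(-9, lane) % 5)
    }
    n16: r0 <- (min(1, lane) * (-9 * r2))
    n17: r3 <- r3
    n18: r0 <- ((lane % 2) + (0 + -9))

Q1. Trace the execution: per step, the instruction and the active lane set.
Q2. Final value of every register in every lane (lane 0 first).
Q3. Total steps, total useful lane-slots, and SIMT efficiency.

step 0: r3 <- ((r2 % -3) + max(lane, r0)) {0,1,2,3,4,5,6,7}
step 1: r0 <- (min(r0, lane) % 5)    {0,1,2,3,4,5,6,7}
step 2: eval (r2 < 8)                {0,1,2,3,4,5,6,7}
step 3: r2 <- (min(-9, -3) * (r3 // 5)) {0,1,2,3,4,5,6,7}
step 4: r2 <- (min(lane, 10) - (10 // 4)) {0,1,2,3,4,5,6,7}
step 5: r3 <- -3                     {0,1,2,3,4,5,6,7}
step 6: r3 <- ((-2 % 3) + (r3 * r3)) {0,1,2,3,4,5,6,7}
step 7: r0 <- min(min(lane, 3), (8 + 6)) {0,1,2,3,4,5,6,7}
step 8: r0 <- lane                   {0,1,2,3,4,5,6,7}
step 9: r0 <- max(0, (10 + r0))      {0,1,2,3,4,5,6,7}
step 10: eval ((lane * r0) <= 5)      {0,1,2,3,4,5,6,7}
step 11: r3 <- r3                     {0}
step 12: r2 <- r3                     {0}
step 13: r2 <- (max(-9, lane) % 5)    {1,2,3,4,5,6,7}
step 14: r0 <- (min(1, lane) * (-9 * r2)) {0,1,2,3,4,5,6,7}
step 15: r3 <- r3                     {0,1,2,3,4,5,6,7}
step 16: r0 <- ((lane % 2) + (0 + -9)) {0,1,2,3,4,5,6,7}

Answer: 17 steps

r2: 10,1,2,3,4,0,1,2
r3: 10,10,10,10,10,10,10,10
r0: -9,-8,-9,-8,-9,-8,-9,-8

steps = 17; useful = 121; efficiency = 121/136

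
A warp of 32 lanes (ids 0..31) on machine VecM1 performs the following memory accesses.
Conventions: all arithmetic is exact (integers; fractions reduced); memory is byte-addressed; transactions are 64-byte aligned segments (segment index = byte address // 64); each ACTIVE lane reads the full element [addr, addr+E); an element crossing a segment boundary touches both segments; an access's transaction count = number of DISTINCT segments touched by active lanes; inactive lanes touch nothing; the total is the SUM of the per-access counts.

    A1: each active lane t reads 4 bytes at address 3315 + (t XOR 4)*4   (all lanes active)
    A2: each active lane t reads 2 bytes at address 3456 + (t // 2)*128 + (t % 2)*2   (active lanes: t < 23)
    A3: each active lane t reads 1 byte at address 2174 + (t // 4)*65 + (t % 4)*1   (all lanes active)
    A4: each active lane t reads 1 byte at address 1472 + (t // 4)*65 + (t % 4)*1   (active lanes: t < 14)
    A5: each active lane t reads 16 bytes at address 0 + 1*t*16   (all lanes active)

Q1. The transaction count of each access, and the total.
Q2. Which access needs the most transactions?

A1: 3 transactions
A2: 12 transactions
A3: 9 transactions
A4: 4 transactions
A5: 8 transactions

Answer: 3,12,9,4,8; total 36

Answer: A2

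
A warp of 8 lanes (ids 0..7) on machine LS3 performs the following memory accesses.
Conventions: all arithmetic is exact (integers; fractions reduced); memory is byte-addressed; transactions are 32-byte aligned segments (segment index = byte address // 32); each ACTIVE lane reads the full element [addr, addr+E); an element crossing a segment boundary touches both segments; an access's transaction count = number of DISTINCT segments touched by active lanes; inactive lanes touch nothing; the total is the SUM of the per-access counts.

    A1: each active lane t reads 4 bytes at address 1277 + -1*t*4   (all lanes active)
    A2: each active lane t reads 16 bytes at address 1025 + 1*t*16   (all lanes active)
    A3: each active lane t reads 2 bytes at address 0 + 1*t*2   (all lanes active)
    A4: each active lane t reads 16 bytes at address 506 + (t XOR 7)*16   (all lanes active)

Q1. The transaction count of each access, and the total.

A1: 2 transactions
A2: 5 transactions
A3: 1 transaction
A4: 5 transactions

Answer: 2,5,1,5; total 13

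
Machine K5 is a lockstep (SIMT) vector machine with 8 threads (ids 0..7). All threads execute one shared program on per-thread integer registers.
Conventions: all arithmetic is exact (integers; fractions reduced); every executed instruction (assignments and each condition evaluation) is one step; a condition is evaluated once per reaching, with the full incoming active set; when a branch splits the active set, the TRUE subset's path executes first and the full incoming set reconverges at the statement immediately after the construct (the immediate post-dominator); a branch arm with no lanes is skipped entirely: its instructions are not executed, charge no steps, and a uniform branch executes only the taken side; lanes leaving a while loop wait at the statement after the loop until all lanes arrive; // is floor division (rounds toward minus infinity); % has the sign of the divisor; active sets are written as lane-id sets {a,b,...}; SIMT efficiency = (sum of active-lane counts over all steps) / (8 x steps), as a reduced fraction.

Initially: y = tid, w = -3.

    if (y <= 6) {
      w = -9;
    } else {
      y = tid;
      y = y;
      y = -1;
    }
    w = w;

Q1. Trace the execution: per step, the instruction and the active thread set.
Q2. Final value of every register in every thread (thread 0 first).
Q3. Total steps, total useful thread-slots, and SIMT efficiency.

step 0: eval (y <= 6)                {0,1,2,3,4,5,6,7}
step 1: w <- -9                      {0,1,2,3,4,5,6}
step 2: y <- tid                     {7}
step 3: y <- y                       {7}
step 4: y <- -1                      {7}
step 5: w <- w                       {0,1,2,3,4,5,6,7}

Answer: 6 steps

y: 0,1,2,3,4,5,6,-1
w: -9,-9,-9,-9,-9,-9,-9,-3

steps = 6; useful = 26; efficiency = 26/48 = 13/24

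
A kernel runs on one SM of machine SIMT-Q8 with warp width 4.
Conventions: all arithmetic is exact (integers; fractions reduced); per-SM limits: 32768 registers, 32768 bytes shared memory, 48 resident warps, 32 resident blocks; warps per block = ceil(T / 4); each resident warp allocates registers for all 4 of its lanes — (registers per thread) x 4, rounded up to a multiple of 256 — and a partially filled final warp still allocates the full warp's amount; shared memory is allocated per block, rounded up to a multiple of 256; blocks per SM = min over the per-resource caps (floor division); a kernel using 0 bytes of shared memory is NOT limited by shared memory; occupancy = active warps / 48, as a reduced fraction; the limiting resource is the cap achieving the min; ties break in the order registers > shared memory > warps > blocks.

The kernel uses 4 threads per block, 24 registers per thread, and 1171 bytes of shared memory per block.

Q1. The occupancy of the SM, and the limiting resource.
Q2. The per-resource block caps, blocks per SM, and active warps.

Answer: occupancy 25/48, limited by shared memory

registers: 128 blocks
shared memory: 25 blocks
warps: 48 blocks
blocks: 32 blocks

Answer: 25 blocks, 25 active warps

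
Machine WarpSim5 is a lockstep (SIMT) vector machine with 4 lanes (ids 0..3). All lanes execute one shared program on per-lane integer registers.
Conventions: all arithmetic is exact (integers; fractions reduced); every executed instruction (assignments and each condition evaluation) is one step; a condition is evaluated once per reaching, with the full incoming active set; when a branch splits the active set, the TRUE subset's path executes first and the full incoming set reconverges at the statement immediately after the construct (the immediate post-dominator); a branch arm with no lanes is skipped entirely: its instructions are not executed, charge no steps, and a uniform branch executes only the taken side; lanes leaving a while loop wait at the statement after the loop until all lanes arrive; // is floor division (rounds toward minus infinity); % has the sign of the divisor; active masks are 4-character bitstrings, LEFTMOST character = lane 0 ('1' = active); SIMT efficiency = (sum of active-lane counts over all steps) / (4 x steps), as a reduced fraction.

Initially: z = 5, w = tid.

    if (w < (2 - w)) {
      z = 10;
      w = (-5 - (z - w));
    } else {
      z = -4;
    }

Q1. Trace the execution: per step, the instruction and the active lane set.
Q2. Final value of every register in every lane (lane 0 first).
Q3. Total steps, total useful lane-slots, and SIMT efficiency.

step 0: eval (w < (2 - w))           1111
step 1: z <- 10                      1000
step 2: w <- (-5 - (z - w))          1000
step 3: z <- -4                      0111

Answer: 4 steps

z: 10,-4,-4,-4
w: -15,1,2,3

steps = 4; useful = 9; efficiency = 9/16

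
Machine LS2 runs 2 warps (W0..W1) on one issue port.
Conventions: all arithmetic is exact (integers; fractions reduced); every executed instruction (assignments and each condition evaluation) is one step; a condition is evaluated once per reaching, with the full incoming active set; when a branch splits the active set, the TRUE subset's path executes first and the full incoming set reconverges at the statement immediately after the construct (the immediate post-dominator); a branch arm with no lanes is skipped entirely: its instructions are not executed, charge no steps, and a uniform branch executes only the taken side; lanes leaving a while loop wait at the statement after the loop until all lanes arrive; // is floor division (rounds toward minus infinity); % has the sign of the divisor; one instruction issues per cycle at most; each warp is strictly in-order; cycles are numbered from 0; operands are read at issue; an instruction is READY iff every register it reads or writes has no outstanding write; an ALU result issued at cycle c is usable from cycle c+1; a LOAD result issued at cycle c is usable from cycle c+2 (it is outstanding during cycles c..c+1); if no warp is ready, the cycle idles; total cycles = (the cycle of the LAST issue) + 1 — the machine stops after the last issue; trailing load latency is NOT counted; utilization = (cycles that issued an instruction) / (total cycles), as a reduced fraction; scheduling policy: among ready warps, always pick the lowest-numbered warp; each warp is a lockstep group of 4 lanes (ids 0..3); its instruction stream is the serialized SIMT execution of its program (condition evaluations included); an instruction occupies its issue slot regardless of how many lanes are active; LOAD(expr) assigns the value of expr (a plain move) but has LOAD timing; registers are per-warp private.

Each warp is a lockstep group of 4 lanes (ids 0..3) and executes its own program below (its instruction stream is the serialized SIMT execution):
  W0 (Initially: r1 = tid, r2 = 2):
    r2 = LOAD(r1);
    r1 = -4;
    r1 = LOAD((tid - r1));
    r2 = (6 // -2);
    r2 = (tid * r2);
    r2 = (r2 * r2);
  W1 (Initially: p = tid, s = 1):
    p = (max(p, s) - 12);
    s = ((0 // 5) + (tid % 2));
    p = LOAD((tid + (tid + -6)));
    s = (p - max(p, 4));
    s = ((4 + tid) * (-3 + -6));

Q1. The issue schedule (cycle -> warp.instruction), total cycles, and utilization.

cycle 0: W0.I0
cycle 1: W0.I1
cycle 2: W0.I2
cycle 3: W0.I3
cycle 4: W0.I4
cycle 5: W0.I5
cycle 6: W1.I0
cycle 7: W1.I1
cycle 8: W1.I2
cycle 9: idle
cycle 10: W1.I3
cycle 11: W1.I4

Answer: 12 cycles, utilization 11/12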